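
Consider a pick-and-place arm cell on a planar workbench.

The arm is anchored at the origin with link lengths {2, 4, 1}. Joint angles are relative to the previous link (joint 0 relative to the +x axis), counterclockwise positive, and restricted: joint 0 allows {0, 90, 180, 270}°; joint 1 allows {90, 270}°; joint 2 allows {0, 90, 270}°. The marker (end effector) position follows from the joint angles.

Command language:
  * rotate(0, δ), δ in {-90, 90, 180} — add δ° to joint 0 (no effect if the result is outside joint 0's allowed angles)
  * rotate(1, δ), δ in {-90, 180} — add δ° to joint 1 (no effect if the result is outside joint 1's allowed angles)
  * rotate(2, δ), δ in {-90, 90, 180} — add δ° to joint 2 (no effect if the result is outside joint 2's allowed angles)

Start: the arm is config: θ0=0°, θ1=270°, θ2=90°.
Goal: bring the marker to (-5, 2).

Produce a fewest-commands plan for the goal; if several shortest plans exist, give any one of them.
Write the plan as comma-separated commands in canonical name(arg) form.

from: config: θ0=0°, θ1=270°, θ2=90°
step 1 (rotate(1, 180)): config: θ0=0°, θ1=90°, θ2=90°
step 2 (rotate(2, -90)): config: θ0=0°, θ1=90°, θ2=0°
step 3 (rotate(0, 90)): config: θ0=90°, θ1=90°, θ2=0°
nothing shorter than 3 reaches the goal.

rotate(1, 180), rotate(2, -90), rotate(0, 90)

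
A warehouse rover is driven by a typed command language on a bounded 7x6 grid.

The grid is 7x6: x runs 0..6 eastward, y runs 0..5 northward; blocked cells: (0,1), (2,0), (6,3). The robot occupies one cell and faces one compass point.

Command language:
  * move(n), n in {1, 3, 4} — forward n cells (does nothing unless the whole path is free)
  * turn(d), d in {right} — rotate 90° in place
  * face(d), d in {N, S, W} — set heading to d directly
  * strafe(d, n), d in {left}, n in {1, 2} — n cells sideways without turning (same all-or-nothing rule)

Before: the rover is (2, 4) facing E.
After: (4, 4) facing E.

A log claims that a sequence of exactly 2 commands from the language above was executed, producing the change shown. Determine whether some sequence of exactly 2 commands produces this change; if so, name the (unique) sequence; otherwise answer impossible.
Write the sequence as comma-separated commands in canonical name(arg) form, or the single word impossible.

move(1), move(1)

key: heading stays E — no command in the sequence turns
t0: (2, 4) facing E
[1] after move(1): (3, 4) facing E
[2] after move(1): (4, 4) facing E
no other 2-command option fits: unique.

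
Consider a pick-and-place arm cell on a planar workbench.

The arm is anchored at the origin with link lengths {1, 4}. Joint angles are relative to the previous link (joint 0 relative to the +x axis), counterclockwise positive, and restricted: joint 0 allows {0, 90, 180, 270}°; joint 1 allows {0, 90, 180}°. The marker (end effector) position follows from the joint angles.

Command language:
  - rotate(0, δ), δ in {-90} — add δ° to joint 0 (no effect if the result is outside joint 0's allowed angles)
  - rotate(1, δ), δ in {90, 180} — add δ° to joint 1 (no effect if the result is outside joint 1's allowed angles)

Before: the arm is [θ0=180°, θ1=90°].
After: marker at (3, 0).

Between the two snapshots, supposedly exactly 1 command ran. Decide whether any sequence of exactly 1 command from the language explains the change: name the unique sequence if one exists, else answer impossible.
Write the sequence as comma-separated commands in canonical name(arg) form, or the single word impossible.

rotate(1, 90)

from: [θ0=180°, θ1=90°]
[1] after rotate(1, 90): [θ0=180°, θ1=180°]
uniquely the one of 3 1-step routes that fits.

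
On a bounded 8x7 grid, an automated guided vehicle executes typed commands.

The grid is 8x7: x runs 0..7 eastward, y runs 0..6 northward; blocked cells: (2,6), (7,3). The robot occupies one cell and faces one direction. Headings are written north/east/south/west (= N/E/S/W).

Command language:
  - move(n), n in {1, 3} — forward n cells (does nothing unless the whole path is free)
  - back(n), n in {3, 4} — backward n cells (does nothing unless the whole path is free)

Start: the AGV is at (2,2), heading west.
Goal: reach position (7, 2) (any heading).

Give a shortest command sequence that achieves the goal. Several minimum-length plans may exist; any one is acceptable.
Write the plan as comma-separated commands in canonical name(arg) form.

back(3), move(1), back(3)

t0: at (2,2), heading west
[1] after back(3): at (5,2), heading west
[2] after move(1): at (4,2), heading west
[3] after back(3): at (7,2), heading west
minimal: 3 command(s), checked below 3.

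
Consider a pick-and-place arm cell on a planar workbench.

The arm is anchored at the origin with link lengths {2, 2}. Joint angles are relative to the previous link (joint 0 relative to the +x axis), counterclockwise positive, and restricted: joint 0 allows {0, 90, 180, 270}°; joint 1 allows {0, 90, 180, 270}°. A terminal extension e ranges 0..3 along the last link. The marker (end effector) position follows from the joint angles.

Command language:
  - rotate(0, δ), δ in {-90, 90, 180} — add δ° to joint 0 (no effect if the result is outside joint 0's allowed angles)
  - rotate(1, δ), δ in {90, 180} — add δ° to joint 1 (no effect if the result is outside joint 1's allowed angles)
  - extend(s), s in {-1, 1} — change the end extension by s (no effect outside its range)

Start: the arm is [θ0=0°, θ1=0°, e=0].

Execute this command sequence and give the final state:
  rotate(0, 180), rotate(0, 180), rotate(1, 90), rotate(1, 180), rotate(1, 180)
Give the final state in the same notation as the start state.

t0: [θ0=0°, θ1=0°, e=0]
[1] after rotate(0, 180): [θ0=180°, θ1=0°, e=0]
[2] after rotate(0, 180): [θ0=0°, θ1=0°, e=0]
[3] after rotate(1, 90): [θ0=0°, θ1=90°, e=0]
[4] after rotate(1, 180): [θ0=0°, θ1=270°, e=0]
[5] after rotate(1, 180): [θ0=0°, θ1=90°, e=0]

[θ0=0°, θ1=90°, e=0]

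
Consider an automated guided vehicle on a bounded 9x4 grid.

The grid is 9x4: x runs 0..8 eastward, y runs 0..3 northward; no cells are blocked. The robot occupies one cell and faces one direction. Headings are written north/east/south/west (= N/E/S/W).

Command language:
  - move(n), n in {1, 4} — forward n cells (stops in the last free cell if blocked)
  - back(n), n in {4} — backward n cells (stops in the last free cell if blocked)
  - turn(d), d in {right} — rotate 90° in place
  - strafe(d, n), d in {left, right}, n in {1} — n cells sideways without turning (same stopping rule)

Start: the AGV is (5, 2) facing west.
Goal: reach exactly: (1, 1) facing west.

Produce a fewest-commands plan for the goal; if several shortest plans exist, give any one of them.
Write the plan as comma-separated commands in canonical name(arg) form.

t0: (5, 2) facing west
[1] after move(4): (1, 2) facing west
[2] after strafe(left, 1): (1, 1) facing west
minimal: 2 command(s), checked below 2.

move(4), strafe(left, 1)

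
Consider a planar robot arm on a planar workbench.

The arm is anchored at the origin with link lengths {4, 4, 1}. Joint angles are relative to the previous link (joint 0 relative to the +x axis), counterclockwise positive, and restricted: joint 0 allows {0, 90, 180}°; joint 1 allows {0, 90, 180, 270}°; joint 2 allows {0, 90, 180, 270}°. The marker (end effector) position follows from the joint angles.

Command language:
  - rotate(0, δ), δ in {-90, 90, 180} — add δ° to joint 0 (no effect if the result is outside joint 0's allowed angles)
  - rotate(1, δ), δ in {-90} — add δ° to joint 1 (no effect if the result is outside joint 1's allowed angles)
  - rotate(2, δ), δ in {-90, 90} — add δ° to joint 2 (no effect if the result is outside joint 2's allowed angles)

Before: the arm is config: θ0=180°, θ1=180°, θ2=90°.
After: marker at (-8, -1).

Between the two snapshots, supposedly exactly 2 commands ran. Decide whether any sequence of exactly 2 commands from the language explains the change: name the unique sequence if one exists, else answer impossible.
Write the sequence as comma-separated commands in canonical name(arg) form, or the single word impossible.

initial: config: θ0=180°, θ1=180°, θ2=90°
1. rotate(1, -90) → config: θ0=180°, θ1=90°, θ2=90°
2. rotate(1, -90) → config: θ0=180°, θ1=0°, θ2=90°
all 36 alternatives checked — unique.

rotate(1, -90), rotate(1, -90)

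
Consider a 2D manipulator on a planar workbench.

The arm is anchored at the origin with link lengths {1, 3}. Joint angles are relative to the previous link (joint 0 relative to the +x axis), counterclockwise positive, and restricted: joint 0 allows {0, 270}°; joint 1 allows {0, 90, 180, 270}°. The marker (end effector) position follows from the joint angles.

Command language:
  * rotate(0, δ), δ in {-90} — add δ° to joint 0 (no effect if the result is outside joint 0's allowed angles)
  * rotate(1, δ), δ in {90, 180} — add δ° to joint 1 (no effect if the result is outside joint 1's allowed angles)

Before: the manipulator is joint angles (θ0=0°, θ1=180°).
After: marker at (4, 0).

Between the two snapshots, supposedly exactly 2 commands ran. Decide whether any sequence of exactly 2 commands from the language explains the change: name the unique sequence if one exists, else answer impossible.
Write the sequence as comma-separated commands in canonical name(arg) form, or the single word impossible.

initial: joint angles (θ0=0°, θ1=180°)
t=1 rotate(1, 90) ⇒ joint angles (θ0=0°, θ1=270°)
t=2 rotate(1, 90) ⇒ joint angles (θ0=0°, θ1=0°)
uniquely the one of 9 2-step routes that fits.

rotate(1, 90), rotate(1, 90)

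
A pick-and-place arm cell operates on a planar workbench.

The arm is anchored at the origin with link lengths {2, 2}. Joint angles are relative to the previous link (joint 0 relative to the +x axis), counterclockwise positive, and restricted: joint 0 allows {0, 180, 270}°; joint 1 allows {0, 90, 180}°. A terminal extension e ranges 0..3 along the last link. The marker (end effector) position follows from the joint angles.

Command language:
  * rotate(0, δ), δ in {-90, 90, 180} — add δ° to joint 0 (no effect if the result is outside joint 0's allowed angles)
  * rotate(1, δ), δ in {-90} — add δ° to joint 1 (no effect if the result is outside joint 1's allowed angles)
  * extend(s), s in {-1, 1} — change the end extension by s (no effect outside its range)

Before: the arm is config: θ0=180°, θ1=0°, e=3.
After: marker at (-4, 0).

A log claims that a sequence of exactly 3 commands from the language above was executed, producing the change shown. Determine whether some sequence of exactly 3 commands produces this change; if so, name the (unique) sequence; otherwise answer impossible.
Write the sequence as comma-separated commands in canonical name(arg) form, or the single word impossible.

t0: config: θ0=180°, θ1=0°, e=3
step 1 (extend(-1)): config: θ0=180°, θ1=0°, e=2
step 2 (extend(-1)): config: θ0=180°, θ1=0°, e=1
step 3 (extend(-1)): config: θ0=180°, θ1=0°, e=0
uniquely the one of 216 3-step routes that fits.

extend(-1), extend(-1), extend(-1)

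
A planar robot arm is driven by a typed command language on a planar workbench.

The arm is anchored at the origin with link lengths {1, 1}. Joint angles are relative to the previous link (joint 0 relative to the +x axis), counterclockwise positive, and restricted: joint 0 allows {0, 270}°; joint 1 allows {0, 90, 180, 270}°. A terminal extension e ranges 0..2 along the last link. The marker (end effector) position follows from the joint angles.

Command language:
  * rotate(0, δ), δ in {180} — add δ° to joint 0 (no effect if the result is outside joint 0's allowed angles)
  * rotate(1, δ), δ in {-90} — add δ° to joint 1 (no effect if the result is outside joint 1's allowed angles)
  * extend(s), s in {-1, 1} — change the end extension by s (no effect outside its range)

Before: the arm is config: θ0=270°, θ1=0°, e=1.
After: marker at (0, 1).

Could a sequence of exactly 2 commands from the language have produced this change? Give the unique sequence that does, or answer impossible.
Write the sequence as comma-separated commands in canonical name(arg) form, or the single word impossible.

from: config: θ0=270°, θ1=0°, e=1
1. rotate(1, -90) → config: θ0=270°, θ1=270°, e=1
2. rotate(1, -90) → config: θ0=270°, θ1=180°, e=1
no other 2-command option fits: unique.

rotate(1, -90), rotate(1, -90)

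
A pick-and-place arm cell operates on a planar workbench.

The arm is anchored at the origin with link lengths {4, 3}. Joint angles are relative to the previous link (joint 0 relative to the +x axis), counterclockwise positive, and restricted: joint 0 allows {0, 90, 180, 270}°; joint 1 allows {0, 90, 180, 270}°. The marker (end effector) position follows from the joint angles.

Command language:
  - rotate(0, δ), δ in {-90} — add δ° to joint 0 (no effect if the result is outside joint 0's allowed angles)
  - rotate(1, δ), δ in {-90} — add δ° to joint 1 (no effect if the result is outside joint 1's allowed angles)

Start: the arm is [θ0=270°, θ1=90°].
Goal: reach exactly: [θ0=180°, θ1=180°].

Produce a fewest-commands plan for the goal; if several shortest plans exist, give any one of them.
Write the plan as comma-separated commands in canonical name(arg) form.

initial: [θ0=270°, θ1=90°]
1. rotate(1, -90) → [θ0=270°, θ1=0°]
2. rotate(1, -90) → [θ0=270°, θ1=270°]
3. rotate(1, -90) → [θ0=270°, θ1=180°]
4. rotate(0, -90) → [θ0=180°, θ1=180°]
no 3-step plan works, so 4 is optimal.

rotate(1, -90), rotate(1, -90), rotate(1, -90), rotate(0, -90)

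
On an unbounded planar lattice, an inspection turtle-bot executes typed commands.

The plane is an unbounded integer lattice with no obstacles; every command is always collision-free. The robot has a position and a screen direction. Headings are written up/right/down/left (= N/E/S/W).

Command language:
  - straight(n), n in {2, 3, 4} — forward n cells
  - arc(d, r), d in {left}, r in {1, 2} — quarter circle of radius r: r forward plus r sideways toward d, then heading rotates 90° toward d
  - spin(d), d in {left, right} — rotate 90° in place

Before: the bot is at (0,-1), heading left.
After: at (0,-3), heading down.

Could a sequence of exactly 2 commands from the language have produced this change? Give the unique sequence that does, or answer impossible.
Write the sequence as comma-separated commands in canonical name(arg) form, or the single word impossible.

spin(left), straight(2)

key: running straight(2) before spin(left) would end elsewhere — order is forced
from: at (0,-1), heading left
t=1 spin(left) ⇒ at (0,-1), heading down
t=2 straight(2) ⇒ at (0,-3), heading down
no other 2-command option fits: unique.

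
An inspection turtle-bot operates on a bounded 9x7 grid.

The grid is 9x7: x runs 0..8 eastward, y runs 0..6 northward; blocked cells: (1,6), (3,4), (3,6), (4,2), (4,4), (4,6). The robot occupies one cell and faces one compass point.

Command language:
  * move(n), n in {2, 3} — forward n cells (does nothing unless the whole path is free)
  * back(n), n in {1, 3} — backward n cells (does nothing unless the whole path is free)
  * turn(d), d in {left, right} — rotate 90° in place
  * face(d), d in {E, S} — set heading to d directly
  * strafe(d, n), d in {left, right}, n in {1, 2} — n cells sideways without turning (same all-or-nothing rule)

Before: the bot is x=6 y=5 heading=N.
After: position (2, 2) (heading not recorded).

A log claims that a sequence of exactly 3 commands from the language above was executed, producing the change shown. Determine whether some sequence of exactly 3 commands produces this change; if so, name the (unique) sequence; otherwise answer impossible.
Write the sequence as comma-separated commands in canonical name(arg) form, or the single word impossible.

strafe(left, 2), strafe(left, 2), back(3)

key: running back(3) before strafe(left, 2) would end elsewhere — order is forced
from: x=6 y=5 heading=N
1. strafe(left, 2) → x=4 y=5 heading=N
2. strafe(left, 2) → x=2 y=5 heading=N
3. back(3) → x=2 y=2 heading=N
uniquely the one of 1728 3-step routes that fits.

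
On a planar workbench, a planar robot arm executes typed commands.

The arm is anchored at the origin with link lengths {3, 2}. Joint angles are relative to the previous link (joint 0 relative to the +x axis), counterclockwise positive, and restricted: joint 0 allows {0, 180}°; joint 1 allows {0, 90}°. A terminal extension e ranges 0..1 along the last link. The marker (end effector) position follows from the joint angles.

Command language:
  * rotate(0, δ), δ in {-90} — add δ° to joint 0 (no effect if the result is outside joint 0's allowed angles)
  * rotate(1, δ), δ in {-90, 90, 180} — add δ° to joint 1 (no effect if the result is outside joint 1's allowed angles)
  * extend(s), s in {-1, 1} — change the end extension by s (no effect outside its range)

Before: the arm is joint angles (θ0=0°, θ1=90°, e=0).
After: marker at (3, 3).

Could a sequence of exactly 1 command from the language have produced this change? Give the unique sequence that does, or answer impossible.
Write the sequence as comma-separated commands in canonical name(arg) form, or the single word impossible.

extend(1)

begin: joint angles (θ0=0°, θ1=90°, e=0)
1. extend(1) → joint angles (θ0=0°, θ1=90°, e=1)
no other 1-command option fits: unique.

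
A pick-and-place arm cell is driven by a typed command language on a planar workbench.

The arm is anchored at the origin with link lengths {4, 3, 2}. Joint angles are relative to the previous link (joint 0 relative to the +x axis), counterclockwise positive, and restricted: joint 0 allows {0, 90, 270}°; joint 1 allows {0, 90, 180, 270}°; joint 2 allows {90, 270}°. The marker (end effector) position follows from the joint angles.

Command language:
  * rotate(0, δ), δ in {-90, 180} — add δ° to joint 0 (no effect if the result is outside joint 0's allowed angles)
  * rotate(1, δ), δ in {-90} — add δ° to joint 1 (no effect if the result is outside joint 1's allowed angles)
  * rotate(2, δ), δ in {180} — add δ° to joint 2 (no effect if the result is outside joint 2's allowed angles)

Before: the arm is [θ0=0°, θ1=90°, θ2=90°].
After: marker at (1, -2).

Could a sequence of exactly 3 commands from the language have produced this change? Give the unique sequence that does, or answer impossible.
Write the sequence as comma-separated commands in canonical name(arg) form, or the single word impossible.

rotate(1, -90), rotate(1, -90), rotate(1, -90)

from: [θ0=0°, θ1=90°, θ2=90°]
step 1 (rotate(1, -90)): [θ0=0°, θ1=0°, θ2=90°]
step 2 (rotate(1, -90)): [θ0=0°, θ1=270°, θ2=90°]
step 3 (rotate(1, -90)): [θ0=0°, θ1=180°, θ2=90°]
no other 3-command option fits: unique.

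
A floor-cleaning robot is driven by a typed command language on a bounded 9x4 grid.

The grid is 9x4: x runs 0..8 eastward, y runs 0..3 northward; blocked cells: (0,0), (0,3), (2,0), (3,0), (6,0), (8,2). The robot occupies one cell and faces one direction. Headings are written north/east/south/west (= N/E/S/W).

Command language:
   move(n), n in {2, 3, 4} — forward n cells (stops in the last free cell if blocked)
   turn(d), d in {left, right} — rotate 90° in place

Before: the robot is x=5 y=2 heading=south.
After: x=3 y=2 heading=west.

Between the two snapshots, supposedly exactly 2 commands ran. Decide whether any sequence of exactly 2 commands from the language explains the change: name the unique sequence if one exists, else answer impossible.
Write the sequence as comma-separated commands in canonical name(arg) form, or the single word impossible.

key: order matters: swapping turn(right) and move(2) lands elsewhere
start: x=5 y=2 heading=south
step 1 (turn(right)): x=5 y=2 heading=west
step 2 (move(2)): x=3 y=2 heading=west
uniquely the one of 25 2-step routes that fits.

turn(right), move(2)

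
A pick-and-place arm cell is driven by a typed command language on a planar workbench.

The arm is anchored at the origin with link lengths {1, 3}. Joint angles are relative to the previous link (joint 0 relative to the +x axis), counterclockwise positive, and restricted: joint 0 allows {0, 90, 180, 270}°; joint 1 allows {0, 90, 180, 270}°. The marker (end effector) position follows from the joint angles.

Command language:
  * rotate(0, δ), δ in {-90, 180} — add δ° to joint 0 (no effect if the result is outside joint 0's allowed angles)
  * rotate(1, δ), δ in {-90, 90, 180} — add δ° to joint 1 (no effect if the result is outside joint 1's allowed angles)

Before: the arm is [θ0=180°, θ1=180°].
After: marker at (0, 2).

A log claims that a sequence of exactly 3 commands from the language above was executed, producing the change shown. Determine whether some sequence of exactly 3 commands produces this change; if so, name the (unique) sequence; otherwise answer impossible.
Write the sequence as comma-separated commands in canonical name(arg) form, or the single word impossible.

rotate(0, -90), rotate(0, -90), rotate(0, -90)

begin: [θ0=180°, θ1=180°]
[1] after rotate(0, -90): [θ0=90°, θ1=180°]
[2] after rotate(0, -90): [θ0=0°, θ1=180°]
[3] after rotate(0, -90): [θ0=270°, θ1=180°]
no other 3-command option fits: unique.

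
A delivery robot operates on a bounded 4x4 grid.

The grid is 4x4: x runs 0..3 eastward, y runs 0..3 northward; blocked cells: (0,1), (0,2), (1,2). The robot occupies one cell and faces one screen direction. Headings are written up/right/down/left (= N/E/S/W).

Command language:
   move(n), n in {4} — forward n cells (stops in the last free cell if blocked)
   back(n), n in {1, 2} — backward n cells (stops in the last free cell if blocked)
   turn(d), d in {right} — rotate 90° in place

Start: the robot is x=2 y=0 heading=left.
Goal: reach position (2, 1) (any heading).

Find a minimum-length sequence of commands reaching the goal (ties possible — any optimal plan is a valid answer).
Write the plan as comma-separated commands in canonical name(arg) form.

turn(right), move(4), back(2)

start: x=2 y=0 heading=left
t=1 turn(right) ⇒ x=2 y=0 heading=up
t=2 move(4) ⇒ x=2 y=3 heading=up
t=3 back(2) ⇒ x=2 y=1 heading=up
nothing shorter than 3 reaches the goal.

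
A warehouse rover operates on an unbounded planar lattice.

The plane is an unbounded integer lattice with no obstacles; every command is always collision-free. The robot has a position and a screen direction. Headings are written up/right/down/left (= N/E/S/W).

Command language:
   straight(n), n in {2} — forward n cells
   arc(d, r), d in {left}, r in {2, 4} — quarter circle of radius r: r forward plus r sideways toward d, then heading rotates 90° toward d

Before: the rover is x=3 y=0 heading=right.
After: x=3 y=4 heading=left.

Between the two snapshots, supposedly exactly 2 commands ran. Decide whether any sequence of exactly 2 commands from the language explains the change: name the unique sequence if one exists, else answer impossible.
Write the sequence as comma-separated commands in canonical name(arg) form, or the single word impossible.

key: cell and facing (now W) both changed — the 2 commands mix motion and turning
start: x=3 y=0 heading=right
t=1 arc(left, 2) ⇒ x=5 y=2 heading=up
t=2 arc(left, 2) ⇒ x=3 y=4 heading=left
all 9 alternatives checked — unique.

arc(left, 2), arc(left, 2)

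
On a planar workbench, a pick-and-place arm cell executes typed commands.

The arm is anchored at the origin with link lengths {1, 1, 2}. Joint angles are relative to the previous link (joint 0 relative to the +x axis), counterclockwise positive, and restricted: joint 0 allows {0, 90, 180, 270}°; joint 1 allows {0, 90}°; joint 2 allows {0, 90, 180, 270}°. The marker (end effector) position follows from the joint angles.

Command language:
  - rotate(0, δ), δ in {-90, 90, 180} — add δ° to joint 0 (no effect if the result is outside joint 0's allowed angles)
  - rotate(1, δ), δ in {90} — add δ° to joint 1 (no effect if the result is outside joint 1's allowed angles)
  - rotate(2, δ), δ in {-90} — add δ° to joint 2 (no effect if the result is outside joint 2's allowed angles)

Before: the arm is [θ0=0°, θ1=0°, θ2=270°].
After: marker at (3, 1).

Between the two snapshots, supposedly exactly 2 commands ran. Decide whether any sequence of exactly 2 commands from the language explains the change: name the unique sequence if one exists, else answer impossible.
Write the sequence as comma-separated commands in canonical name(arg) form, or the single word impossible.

begin: [θ0=0°, θ1=0°, θ2=270°]
t=1 rotate(1, 90) ⇒ [θ0=0°, θ1=90°, θ2=270°]
t=2 rotate(1, 90) ⇒ [θ0=0°, θ1=90°, θ2=270°]
all 25 alternatives checked — unique.

rotate(1, 90), rotate(1, 90)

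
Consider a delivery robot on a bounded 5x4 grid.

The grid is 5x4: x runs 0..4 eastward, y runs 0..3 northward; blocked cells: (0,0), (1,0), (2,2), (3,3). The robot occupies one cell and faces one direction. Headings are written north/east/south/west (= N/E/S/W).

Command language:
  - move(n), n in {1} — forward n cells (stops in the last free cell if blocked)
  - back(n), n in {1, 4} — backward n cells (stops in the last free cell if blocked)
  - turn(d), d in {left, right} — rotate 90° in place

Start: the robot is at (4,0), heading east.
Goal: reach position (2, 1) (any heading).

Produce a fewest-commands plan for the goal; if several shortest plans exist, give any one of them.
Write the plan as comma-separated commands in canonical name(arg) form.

begin: at (4,0), heading east
[1] after back(4): at (2,0), heading east
[2] after turn(left): at (2,0), heading north
[3] after move(1): at (2,1), heading north
minimal: 3 command(s), checked below 3.

back(4), turn(left), move(1)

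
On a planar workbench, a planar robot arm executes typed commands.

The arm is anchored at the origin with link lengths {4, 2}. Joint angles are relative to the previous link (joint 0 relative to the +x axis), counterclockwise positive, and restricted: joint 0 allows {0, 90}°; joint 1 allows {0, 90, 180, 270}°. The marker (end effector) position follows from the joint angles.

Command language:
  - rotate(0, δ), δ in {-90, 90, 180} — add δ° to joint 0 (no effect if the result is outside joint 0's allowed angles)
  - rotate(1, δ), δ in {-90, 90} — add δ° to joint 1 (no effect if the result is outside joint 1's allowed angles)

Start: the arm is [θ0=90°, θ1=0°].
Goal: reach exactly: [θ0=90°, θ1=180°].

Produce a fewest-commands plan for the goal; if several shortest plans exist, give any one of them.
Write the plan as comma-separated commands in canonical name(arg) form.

rotate(1, -90), rotate(1, -90)

begin: [θ0=90°, θ1=0°]
t=1 rotate(1, -90) ⇒ [θ0=90°, θ1=270°]
t=2 rotate(1, -90) ⇒ [θ0=90°, θ1=180°]
no 1-step plan works, so 2 is optimal.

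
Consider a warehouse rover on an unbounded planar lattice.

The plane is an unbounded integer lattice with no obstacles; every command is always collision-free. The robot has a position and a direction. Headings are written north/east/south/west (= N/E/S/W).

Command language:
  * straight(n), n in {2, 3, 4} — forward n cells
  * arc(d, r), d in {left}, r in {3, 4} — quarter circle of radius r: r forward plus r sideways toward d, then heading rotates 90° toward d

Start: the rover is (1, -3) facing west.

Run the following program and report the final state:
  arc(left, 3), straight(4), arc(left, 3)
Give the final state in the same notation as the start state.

(1, -13) facing east

begin: (1, -3) facing west
1. arc(left, 3) → (-2, -6) facing south
2. straight(4) → (-2, -10) facing south
3. arc(left, 3) → (1, -13) facing east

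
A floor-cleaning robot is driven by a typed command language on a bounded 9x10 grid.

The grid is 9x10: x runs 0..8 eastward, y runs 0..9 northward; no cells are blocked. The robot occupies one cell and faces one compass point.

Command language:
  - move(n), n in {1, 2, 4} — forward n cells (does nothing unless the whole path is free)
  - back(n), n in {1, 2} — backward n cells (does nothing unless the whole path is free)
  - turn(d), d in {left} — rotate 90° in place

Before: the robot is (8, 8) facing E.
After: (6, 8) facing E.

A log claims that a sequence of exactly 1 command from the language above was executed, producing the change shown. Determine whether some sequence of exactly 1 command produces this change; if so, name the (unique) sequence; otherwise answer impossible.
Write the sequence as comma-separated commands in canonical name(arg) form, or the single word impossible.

key: still facing E — the one step turns nothing
t0: (8, 8) facing E
[1] after back(2): (6, 8) facing E
all 6 alternatives checked — unique.

back(2)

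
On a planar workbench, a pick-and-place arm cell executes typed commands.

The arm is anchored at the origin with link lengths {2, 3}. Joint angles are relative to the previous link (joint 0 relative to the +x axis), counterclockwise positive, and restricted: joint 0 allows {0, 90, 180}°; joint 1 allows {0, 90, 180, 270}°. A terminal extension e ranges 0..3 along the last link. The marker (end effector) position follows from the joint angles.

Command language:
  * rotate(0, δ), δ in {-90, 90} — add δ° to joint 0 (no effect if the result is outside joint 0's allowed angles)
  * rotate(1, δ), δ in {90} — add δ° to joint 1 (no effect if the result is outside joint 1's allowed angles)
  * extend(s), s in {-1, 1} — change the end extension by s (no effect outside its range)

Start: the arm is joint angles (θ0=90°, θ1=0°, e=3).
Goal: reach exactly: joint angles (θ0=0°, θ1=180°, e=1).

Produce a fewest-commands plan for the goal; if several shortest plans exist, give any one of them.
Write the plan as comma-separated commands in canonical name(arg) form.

rotate(1, 90), rotate(1, 90), rotate(0, -90), extend(-1), extend(-1)

start: joint angles (θ0=90°, θ1=0°, e=3)
step 1 (rotate(1, 90)): joint angles (θ0=90°, θ1=90°, e=3)
step 2 (rotate(1, 90)): joint angles (θ0=90°, θ1=180°, e=3)
step 3 (rotate(0, -90)): joint angles (θ0=0°, θ1=180°, e=3)
step 4 (extend(-1)): joint angles (θ0=0°, θ1=180°, e=2)
step 5 (extend(-1)): joint angles (θ0=0°, θ1=180°, e=1)
shorter routes all fall short; 5 is best.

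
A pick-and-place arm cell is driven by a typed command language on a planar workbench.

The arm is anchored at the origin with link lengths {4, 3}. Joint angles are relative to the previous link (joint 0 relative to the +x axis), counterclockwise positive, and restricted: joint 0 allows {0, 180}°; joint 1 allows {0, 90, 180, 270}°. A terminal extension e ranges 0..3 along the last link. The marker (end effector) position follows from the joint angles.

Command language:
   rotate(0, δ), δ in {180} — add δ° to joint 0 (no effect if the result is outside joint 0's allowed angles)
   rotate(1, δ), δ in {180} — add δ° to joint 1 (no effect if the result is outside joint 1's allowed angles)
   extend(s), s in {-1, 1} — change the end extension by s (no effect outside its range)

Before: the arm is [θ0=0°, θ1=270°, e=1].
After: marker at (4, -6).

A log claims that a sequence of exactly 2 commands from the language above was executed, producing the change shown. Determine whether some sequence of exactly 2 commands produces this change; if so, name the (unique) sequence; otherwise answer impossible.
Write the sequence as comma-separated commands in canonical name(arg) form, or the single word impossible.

initial: [θ0=0°, θ1=270°, e=1]
[1] after extend(1): [θ0=0°, θ1=270°, e=2]
[2] after extend(1): [θ0=0°, θ1=270°, e=3]
no other 2-command option fits: unique.

extend(1), extend(1)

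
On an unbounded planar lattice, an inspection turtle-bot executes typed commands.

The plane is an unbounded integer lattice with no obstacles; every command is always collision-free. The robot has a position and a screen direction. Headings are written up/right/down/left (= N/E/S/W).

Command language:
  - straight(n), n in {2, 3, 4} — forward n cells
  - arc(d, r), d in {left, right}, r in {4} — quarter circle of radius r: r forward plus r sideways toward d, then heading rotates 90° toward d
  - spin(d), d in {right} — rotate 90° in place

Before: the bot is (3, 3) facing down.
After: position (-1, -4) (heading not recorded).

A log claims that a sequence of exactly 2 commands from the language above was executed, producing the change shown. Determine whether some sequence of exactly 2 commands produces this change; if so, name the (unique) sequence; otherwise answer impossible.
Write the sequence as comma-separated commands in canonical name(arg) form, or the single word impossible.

straight(3), arc(right, 4)

key: running arc(right, 4) before straight(3) would end elsewhere — order is forced
t0: (3, 3) facing down
1. straight(3) → (3, 0) facing down
2. arc(right, 4) → (-1, -4) facing left
no other 2-command option fits: unique.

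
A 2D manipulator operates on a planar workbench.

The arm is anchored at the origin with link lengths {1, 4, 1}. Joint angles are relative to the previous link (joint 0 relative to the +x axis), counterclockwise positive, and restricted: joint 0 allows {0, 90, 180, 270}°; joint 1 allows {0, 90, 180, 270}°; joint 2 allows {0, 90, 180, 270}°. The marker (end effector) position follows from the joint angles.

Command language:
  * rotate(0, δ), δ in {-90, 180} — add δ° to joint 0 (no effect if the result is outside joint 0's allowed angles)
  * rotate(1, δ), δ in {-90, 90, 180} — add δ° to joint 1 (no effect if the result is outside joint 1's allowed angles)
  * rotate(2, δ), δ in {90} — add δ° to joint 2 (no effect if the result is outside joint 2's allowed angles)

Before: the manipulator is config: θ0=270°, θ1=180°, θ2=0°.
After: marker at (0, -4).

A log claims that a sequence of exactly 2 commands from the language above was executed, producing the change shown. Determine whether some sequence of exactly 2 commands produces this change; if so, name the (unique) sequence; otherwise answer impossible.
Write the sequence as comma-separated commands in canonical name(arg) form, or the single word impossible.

initial: config: θ0=270°, θ1=180°, θ2=0°
[1] after rotate(0, -90): config: θ0=180°, θ1=180°, θ2=0°
[2] after rotate(0, -90): config: θ0=90°, θ1=180°, θ2=0°
uniquely the one of 36 2-step routes that fits.

rotate(0, -90), rotate(0, -90)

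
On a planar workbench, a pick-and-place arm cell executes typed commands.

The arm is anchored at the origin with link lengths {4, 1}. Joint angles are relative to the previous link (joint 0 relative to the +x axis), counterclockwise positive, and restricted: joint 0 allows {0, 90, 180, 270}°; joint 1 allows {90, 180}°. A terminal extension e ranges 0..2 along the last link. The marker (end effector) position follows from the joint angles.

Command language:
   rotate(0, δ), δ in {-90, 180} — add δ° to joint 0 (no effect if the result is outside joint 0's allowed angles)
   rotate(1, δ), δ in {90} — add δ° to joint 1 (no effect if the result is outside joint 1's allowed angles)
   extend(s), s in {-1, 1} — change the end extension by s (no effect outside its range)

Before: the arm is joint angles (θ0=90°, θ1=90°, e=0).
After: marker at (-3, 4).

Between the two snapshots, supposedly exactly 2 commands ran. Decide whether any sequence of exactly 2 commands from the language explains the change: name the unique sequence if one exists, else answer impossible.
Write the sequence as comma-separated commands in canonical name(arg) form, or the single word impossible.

extend(1), extend(1)

start: joint angles (θ0=90°, θ1=90°, e=0)
[1] after extend(1): joint angles (θ0=90°, θ1=90°, e=1)
[2] after extend(1): joint angles (θ0=90°, θ1=90°, e=2)
no rival 2-sequence matches.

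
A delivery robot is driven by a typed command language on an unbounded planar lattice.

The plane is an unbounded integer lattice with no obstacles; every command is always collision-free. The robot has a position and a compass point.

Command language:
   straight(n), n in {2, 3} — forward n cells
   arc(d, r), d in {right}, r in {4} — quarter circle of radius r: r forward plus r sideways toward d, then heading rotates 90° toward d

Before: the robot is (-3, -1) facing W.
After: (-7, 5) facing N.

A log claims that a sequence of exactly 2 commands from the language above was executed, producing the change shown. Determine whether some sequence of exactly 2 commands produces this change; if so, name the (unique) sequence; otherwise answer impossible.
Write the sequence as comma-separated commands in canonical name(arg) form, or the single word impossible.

arc(right, 4), straight(2)

key: position moved to (-7,5) AND the heading swung to N — translation plus rotation needed
from: (-3, -1) facing W
t=1 arc(right, 4) ⇒ (-7, 3) facing N
t=2 straight(2) ⇒ (-7, 5) facing N
uniquely the one of 9 2-step routes that fits.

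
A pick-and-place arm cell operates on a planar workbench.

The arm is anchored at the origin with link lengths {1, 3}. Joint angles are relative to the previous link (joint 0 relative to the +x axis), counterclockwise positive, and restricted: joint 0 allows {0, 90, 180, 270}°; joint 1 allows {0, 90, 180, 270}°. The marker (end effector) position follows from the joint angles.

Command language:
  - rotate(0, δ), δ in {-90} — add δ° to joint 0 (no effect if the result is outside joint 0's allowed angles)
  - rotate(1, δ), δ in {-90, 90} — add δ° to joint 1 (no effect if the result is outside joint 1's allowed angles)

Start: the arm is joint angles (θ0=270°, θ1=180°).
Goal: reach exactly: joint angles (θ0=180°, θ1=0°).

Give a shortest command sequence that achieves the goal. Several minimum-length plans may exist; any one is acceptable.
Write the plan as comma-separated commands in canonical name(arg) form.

rotate(0, -90), rotate(1, -90), rotate(1, -90)

t0: joint angles (θ0=270°, θ1=180°)
t=1 rotate(0, -90) ⇒ joint angles (θ0=180°, θ1=180°)
t=2 rotate(1, -90) ⇒ joint angles (θ0=180°, θ1=90°)
t=3 rotate(1, -90) ⇒ joint angles (θ0=180°, θ1=0°)
no 2-step plan works, so 3 is optimal.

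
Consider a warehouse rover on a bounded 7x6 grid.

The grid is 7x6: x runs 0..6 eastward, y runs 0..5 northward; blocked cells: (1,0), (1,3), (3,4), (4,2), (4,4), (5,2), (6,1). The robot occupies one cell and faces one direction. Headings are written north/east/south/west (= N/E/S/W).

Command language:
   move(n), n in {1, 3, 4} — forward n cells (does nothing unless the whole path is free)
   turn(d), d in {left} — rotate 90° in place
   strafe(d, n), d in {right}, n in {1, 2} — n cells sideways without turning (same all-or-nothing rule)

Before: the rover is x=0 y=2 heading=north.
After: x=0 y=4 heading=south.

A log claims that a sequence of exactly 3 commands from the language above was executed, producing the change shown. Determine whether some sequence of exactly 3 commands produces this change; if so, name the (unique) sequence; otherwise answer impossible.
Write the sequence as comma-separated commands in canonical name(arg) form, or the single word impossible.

turn(left), strafe(right, 2), turn(left)

key: cell and facing (now S) both changed — the 3 commands mix motion and turning
initial: x=0 y=2 heading=north
1. turn(left) → x=0 y=2 heading=west
2. strafe(right, 2) → x=0 y=4 heading=west
3. turn(left) → x=0 y=4 heading=south
uniquely the one of 216 3-step routes that fits.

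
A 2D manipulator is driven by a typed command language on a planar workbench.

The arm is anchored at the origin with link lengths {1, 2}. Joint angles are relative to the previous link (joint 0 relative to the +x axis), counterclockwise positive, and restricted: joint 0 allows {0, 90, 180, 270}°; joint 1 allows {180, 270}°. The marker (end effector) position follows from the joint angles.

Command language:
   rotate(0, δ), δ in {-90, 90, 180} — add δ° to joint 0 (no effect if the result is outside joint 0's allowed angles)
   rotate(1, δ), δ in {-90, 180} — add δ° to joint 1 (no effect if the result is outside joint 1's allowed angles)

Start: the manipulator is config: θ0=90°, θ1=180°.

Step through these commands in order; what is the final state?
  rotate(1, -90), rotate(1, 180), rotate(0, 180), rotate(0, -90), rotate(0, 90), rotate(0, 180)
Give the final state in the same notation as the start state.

initial: config: θ0=90°, θ1=180°
t=1 rotate(1, -90) ⇒ config: θ0=90°, θ1=180°
t=2 rotate(1, 180) ⇒ config: θ0=90°, θ1=180°
t=3 rotate(0, 180) ⇒ config: θ0=270°, θ1=180°
t=4 rotate(0, -90) ⇒ config: θ0=180°, θ1=180°
t=5 rotate(0, 90) ⇒ config: θ0=270°, θ1=180°
t=6 rotate(0, 180) ⇒ config: θ0=90°, θ1=180°

config: θ0=90°, θ1=180°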